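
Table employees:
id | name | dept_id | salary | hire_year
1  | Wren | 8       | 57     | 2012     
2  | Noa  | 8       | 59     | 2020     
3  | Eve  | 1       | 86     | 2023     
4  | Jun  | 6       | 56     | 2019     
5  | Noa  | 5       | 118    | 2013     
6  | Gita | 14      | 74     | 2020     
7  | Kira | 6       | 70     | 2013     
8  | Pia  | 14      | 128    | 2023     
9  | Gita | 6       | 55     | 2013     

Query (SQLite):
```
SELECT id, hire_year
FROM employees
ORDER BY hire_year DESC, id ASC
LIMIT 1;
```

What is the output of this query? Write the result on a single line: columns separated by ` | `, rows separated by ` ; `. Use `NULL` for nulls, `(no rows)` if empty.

3 | 2023

Sort by hire_year desc, tiebreak id asc: (2023, id=3), (2023, id=8), (2020, id=2), (2020, id=6) …. Take first 1.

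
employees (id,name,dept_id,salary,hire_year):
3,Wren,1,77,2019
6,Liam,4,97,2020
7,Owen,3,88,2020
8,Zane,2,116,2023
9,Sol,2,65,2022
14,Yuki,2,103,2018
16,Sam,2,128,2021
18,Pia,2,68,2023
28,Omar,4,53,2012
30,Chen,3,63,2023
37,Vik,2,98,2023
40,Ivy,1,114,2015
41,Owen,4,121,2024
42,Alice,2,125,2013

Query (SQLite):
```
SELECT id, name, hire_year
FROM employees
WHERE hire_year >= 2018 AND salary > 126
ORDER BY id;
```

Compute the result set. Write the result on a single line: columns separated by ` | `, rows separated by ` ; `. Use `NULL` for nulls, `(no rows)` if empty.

16 | Sam | 2021

hire_year >= 2018: ids {3, 6, 7, 8, 9, 14, 16, 18, 30, 37, 41}
salary > 126: ids {16}
Combine with AND.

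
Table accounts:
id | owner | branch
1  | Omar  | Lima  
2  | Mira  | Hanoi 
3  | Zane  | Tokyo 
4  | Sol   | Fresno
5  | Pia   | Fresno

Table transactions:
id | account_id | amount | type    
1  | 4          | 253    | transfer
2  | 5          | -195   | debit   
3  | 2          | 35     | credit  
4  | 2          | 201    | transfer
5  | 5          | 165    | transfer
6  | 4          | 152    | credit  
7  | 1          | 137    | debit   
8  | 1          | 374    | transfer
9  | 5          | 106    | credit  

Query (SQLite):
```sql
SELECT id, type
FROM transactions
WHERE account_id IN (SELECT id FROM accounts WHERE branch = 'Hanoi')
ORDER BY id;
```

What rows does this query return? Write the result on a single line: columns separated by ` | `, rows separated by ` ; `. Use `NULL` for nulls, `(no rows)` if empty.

Inner query: accounts.id where branch = 'Hanoi'.
Outer: keep transactions rows whose account_id is in that set.
Inner query → {2}

3 | credit ; 4 | transfer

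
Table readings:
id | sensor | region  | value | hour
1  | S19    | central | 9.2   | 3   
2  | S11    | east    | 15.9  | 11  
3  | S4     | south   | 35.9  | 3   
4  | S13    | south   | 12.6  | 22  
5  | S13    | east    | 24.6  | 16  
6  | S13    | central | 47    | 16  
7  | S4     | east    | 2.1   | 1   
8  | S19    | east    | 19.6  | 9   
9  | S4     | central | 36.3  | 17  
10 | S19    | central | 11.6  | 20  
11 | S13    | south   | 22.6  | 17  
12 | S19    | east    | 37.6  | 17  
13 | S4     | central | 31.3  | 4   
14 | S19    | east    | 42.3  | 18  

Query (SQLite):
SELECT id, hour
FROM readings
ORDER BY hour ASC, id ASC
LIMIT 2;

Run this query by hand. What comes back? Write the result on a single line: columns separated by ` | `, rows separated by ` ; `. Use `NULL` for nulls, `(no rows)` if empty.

7 | 1 ; 1 | 3

Sort by hour asc, tiebreak id asc: (1, id=7), (3, id=1), (3, id=3), (4, id=13), (9, id=8) …. Take first 2.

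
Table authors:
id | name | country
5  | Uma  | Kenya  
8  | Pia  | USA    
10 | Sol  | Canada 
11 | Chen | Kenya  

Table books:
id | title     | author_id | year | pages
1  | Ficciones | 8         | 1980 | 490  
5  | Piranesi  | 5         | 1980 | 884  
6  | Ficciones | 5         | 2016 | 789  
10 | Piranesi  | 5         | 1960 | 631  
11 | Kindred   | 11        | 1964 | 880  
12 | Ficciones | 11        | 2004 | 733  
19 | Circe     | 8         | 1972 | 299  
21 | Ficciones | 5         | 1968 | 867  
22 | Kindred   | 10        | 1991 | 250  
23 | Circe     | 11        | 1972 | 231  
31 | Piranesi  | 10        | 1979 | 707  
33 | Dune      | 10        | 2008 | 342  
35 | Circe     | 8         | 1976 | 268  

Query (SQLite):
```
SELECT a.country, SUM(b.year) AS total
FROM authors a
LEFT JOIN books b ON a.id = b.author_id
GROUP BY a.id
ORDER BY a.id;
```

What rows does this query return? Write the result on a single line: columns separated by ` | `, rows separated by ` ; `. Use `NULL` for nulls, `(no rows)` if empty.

LEFT JOIN keeps every authors row; unmatched ones get NULL for books columns.
Group by authors.id and compute SUM(b.year). SUM over an all-NULL group is NULL.
  5: ids {5, 6, 10, 21} → SUM(b.year)=7924
  8: ids {1, 19, 35} → SUM(b.year)=5928
  10: ids {22, 31, 33} → SUM(b.year)=5978
  11: ids {11, 12, 23} → SUM(b.year)=5940

Kenya | 7924 ; USA | 5928 ; Canada | 5978 ; Kenya | 5940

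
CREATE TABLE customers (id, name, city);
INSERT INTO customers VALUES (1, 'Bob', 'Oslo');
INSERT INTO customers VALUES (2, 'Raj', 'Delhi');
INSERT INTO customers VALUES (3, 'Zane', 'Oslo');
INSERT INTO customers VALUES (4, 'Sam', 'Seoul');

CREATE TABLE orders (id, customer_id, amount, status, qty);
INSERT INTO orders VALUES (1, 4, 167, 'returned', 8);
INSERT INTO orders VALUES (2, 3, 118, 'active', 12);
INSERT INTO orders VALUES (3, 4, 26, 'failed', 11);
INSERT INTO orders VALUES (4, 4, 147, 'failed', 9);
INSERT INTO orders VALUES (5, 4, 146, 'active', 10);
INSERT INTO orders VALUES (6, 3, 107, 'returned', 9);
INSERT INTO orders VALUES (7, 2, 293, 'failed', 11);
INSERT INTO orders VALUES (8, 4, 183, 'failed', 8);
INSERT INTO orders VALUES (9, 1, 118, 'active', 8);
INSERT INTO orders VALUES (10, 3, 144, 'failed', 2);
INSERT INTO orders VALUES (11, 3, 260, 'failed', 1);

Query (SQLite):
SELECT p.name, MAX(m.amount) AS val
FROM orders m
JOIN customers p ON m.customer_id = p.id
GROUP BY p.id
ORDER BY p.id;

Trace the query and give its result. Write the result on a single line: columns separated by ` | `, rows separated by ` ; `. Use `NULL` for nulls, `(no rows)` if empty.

Join each orders row to its customers via customer_id.
Group joined rows by customers.id; compute MAX(m.amount) per group.
  1: ids {9} → MAX(m.amount)=118
  2: ids {7} → MAX(m.amount)=293
  3: ids {2, 6, 10, 11} → MAX(m.amount)=260
  4: ids {1, 3, 4, 5, 8} → MAX(m.amount)=183

Bob | 118 ; Raj | 293 ; Zane | 260 ; Sam | 183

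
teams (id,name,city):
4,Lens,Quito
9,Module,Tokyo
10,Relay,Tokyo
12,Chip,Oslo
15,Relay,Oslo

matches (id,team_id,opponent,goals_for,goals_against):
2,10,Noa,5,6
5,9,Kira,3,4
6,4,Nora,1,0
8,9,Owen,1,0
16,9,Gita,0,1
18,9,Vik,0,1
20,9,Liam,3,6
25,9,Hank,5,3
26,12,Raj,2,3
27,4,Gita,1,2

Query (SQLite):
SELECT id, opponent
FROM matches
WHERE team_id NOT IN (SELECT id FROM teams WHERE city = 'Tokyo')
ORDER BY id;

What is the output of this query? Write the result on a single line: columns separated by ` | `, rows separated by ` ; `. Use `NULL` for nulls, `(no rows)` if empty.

Inner query: teams.id where city = 'Tokyo'.
Outer: keep matches rows whose team_id is not in that set.
Inner query → {9, 10}

6 | Nora ; 26 | Raj ; 27 | Gita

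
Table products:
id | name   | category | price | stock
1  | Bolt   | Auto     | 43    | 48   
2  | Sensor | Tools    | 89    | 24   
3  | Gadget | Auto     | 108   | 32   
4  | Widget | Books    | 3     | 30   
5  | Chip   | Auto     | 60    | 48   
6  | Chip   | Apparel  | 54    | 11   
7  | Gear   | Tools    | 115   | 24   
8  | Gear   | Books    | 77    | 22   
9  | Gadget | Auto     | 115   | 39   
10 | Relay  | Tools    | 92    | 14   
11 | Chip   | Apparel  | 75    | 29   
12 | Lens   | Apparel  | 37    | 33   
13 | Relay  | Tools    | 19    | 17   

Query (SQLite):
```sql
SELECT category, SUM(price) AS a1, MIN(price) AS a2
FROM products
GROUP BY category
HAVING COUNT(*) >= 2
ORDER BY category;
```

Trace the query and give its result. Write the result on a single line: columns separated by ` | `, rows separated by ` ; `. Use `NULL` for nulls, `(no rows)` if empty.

Apparel | 166 | 37 ; Auto | 326 | 43 ; Books | 80 | 3 ; Tools | 315 | 19

Group products by category.
Per group compute: SUM(price), MIN(price).
HAVING: drop groups with fewer than 2 rows.
  Apparel: ids {6, 11, 12} → SUM(price)=166, MIN(price)=37
  Auto: ids {1, 3, 5, 9} → SUM(price)=326, MIN(price)=43
  Books: ids {4, 8} → SUM(price)=80, MIN(price)=3
  Tools: ids {2, 7, 10, 13} → SUM(price)=315, MIN(price)=19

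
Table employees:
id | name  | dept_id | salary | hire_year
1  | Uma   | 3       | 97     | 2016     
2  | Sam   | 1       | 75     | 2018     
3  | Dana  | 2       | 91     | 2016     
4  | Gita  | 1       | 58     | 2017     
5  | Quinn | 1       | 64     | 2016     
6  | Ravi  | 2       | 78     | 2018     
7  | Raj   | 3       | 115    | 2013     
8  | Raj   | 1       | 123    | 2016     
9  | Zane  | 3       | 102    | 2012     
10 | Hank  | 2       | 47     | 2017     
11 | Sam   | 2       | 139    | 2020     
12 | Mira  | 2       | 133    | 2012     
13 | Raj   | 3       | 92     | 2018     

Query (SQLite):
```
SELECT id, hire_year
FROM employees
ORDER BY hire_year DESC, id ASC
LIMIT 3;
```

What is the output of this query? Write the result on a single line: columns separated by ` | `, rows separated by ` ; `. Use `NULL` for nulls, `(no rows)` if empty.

11 | 2020 ; 2 | 2018 ; 6 | 2018

Sort by hire_year desc, tiebreak id asc: (2020, id=11), (2018, id=2), (2018, id=6), (2018, id=13), (2017, id=4), (2017, id=10) …. Take first 3.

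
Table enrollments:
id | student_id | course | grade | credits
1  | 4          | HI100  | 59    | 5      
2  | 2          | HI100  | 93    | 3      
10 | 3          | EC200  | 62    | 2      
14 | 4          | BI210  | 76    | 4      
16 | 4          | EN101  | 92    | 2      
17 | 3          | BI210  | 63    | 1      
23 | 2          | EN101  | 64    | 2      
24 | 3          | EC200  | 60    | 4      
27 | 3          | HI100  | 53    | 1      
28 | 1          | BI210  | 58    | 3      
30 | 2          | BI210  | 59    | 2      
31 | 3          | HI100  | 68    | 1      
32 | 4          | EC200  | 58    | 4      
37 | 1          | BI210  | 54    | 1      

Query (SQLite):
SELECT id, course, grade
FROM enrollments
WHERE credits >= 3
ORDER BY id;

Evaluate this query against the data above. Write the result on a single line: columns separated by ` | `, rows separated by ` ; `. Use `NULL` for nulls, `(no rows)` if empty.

credits >= 3: ids {1, 2, 14, 24, 28, 32}

1 | HI100 | 59 ; 2 | HI100 | 93 ; 14 | BI210 | 76 ; 24 | EC200 | 60 ; 28 | BI210 | 58 ; 32 | EC200 | 58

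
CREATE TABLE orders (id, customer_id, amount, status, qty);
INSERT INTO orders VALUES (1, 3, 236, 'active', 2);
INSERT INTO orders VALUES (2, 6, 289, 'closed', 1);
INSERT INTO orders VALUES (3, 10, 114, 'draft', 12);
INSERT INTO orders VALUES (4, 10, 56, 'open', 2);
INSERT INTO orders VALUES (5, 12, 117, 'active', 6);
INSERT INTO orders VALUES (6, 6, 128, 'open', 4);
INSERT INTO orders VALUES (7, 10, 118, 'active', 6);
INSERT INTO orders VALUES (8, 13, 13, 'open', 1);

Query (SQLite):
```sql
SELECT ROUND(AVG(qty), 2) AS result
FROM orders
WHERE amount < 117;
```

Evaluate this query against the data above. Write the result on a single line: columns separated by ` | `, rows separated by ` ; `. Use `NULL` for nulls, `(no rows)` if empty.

5

Rows where amount < 117 → qty values: [12, 2, 1].
AVG = 15 / 3 (rounded to 2 dp).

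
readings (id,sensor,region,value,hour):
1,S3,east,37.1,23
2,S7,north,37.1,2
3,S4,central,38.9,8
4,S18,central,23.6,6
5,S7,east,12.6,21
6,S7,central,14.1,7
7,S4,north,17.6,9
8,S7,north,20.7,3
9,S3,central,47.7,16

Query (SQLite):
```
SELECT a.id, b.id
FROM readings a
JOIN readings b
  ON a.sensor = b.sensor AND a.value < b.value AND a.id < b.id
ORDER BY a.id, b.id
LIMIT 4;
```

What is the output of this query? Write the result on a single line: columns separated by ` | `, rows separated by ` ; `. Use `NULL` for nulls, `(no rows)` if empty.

1 | 9 ; 5 | 6 ; 5 | 8 ; 6 | 8

Pairs (a,b) with same sensor, a.value < b.value, a.id < b.id.
sensor groups: S18:{4} S3:{1,9} S4:{3,7} S7:{2,5,6,8}
Ordered by (a.id, b.id); first 4.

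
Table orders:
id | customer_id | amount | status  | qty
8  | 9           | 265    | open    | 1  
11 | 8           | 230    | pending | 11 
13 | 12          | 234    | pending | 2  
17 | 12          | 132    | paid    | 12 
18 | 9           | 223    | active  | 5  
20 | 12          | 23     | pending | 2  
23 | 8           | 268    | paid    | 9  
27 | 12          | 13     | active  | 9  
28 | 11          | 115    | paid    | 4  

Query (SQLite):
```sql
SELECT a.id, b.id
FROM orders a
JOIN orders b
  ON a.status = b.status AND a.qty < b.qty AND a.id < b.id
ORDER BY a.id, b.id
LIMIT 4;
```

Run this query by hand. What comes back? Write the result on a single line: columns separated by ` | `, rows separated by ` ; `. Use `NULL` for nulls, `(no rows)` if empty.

18 | 27

Pairs (a,b) with same status, a.qty < b.qty, a.id < b.id.
status groups: active:{18,27} open:{8} paid:{17,23,28} pending:{11,13,20}
Ordered by (a.id, b.id); first 4.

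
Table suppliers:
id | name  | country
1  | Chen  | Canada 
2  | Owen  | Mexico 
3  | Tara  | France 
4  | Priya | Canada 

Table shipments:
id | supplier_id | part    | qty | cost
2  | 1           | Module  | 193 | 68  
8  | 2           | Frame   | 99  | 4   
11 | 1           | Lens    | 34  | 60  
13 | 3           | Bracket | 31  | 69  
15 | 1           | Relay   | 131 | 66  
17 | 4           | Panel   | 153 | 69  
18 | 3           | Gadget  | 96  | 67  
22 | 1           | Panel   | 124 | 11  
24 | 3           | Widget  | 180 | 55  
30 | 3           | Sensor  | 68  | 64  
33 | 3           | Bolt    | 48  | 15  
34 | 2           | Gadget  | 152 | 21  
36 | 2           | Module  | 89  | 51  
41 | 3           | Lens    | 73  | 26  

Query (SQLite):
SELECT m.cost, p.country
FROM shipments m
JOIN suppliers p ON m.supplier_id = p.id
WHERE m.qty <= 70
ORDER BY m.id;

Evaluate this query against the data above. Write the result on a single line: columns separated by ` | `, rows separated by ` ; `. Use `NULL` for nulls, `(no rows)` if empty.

60 | Canada ; 69 | France ; 64 | France ; 15 | France

Each shipments row matches the suppliers row where supplier_id = suppliers.id.
Then keep rows with m.qty <= 70.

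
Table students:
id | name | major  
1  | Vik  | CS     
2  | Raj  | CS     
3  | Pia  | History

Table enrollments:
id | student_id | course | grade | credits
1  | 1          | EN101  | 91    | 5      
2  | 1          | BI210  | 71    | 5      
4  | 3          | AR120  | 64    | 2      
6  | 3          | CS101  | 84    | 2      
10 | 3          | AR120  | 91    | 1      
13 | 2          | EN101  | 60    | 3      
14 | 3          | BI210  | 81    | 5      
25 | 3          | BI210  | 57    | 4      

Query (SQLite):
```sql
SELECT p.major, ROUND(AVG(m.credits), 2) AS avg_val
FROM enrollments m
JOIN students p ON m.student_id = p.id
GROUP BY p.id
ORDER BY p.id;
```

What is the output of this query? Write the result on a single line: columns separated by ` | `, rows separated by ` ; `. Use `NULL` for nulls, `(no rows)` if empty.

CS | 5 ; CS | 3 ; History | 2.8

Join each enrollments row to its students via student_id.
Group joined rows by students.id; compute ROUND(AVG(m.credits), 2) per group.
  1: ids {1, 2} → ROUND(AVG(m.credits), 2)=5
  2: ids {13} → ROUND(AVG(m.credits), 2)=3
  3: ids {4, 6, 10, 14, 25} → ROUND(AVG(m.credits), 2)=2.8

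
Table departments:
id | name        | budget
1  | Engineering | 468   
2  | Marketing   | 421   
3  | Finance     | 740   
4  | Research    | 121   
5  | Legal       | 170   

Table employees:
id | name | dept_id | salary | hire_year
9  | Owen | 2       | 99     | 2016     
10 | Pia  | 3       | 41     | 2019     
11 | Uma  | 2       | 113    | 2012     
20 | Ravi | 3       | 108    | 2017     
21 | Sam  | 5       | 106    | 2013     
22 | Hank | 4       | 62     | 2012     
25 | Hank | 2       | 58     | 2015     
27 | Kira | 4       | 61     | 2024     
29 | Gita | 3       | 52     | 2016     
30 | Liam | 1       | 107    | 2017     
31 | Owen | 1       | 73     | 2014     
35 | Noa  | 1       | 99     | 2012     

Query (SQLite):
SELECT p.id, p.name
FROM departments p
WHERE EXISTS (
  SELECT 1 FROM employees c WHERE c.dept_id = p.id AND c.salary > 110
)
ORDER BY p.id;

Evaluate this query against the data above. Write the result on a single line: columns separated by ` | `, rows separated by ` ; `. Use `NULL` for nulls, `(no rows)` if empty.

For each departments row, check whether any employees with matching dept_id has salary > 110.
Keep rows where that is true.

2 | Marketing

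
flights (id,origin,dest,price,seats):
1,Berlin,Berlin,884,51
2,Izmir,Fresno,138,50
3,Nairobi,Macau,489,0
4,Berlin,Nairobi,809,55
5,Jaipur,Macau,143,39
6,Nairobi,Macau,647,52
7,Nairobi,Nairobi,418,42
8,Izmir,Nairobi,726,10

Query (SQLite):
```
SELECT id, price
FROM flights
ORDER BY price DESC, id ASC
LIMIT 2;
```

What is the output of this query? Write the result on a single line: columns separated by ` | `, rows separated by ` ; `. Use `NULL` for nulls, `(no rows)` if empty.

Sort by price desc, tiebreak id asc: (884, id=1), (809, id=4), (726, id=8), (647, id=6), (489, id=3) …. Take first 2.

1 | 884 ; 4 | 809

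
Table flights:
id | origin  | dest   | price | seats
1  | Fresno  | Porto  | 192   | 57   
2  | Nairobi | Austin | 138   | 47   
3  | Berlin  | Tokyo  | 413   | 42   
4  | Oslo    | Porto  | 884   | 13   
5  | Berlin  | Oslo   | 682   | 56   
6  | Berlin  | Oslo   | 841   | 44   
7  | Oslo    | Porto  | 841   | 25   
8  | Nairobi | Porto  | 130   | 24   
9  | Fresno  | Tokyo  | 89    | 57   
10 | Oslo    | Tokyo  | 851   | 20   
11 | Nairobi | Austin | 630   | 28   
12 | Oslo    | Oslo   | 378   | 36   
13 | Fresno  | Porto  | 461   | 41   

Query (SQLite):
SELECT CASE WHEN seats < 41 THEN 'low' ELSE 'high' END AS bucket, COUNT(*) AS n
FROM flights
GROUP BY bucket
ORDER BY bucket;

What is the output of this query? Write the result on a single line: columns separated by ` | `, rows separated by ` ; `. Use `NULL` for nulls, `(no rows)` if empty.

high | 7 ; low | 6

Bucket rows by seats < 41 → 'low' else 'high'; count each bucket.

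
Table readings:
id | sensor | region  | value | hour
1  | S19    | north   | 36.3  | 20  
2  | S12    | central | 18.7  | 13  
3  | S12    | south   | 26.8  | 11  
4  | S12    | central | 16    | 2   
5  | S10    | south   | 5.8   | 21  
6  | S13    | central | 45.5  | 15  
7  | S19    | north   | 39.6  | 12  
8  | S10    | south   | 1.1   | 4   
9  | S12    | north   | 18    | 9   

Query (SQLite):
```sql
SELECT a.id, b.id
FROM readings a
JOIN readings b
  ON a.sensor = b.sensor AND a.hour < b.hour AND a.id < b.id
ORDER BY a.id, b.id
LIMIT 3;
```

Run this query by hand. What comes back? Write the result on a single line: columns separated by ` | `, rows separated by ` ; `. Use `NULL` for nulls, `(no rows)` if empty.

4 | 9

Pairs (a,b) with same sensor, a.hour < b.hour, a.id < b.id.
sensor groups: S10:{5,8} S12:{2,3,4,9} S13:{6} S19:{1,7}
Ordered by (a.id, b.id); first 3.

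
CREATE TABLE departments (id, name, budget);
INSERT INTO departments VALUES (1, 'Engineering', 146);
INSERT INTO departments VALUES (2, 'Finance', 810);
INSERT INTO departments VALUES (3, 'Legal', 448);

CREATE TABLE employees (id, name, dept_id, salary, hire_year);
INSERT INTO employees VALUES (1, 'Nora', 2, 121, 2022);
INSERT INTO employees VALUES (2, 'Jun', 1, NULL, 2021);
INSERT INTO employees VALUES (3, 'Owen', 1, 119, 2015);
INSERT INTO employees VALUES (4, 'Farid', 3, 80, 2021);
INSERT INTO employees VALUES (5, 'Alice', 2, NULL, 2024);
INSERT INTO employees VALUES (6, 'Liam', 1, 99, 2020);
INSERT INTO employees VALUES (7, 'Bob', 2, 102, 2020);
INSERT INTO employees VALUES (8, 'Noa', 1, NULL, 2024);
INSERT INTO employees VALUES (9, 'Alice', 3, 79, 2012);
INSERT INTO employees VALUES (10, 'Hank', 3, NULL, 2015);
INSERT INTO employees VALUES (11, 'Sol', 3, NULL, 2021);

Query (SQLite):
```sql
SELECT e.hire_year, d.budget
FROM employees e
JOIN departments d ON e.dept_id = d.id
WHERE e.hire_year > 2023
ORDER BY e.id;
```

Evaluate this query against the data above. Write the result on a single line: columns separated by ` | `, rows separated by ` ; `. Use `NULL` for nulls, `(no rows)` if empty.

Each employees row matches the departments row where dept_id = departments.id.
Then keep rows with e.hire_year > 2023.

2024 | 810 ; 2024 | 146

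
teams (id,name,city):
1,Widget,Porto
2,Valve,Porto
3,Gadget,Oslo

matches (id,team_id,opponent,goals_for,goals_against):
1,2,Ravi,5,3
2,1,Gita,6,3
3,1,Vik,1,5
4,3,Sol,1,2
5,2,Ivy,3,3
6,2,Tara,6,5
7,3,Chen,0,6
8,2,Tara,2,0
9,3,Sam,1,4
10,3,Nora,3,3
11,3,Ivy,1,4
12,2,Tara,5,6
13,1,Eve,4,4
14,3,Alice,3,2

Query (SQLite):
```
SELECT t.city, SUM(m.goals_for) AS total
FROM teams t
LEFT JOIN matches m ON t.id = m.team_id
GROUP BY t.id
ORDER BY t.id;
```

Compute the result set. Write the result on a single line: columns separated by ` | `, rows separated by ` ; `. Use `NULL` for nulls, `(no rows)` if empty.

Porto | 11 ; Porto | 21 ; Oslo | 9

LEFT JOIN keeps every teams row; unmatched ones get NULL for matches columns.
Group by teams.id and compute SUM(m.goals_for). SUM over an all-NULL group is NULL.
  1: ids {2, 3, 13} → SUM(m.goals_for)=11
  2: ids {1, 5, 6, 8, 12} → SUM(m.goals_for)=21
  3: ids {4, 7, 9, 10, 11, 14} → SUM(m.goals_for)=9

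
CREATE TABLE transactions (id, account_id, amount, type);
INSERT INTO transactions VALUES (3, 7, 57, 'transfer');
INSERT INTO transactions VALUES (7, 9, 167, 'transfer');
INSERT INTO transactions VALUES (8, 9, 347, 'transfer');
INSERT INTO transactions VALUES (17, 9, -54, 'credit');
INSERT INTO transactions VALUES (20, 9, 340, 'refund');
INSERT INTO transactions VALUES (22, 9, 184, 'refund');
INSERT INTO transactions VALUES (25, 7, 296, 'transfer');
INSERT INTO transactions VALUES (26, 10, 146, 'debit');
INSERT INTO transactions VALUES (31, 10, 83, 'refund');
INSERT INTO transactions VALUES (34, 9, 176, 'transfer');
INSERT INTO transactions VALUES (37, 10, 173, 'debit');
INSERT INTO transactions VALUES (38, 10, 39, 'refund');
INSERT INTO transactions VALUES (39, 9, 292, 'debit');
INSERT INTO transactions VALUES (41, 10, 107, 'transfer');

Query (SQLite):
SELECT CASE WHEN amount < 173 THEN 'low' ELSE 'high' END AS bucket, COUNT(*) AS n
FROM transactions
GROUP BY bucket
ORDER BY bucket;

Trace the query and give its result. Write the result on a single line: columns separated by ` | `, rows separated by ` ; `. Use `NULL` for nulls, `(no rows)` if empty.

high | 7 ; low | 7

Bucket rows by amount < 173 → 'low' else 'high'; count each bucket.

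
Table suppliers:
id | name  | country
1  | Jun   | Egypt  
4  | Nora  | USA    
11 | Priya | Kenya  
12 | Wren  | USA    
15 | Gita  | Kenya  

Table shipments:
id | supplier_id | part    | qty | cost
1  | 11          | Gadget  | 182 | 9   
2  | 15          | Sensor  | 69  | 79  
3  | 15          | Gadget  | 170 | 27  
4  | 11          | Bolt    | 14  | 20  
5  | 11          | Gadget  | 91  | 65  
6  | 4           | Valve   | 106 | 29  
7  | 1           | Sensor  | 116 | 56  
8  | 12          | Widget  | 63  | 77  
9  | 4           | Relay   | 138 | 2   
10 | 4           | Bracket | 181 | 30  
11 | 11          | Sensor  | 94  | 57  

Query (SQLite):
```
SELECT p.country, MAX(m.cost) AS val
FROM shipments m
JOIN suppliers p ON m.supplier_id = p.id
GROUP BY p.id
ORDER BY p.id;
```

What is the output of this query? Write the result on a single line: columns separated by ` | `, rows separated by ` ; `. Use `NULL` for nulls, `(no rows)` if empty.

Egypt | 56 ; USA | 30 ; Kenya | 65 ; USA | 77 ; Kenya | 79

Join each shipments row to its suppliers via supplier_id.
Group joined rows by suppliers.id; compute MAX(m.cost) per group.
  1: ids {7} → MAX(m.cost)=56
  4: ids {6, 9, 10} → MAX(m.cost)=30
  11: ids {1, 4, 5, 11} → MAX(m.cost)=65
  12: ids {8} → MAX(m.cost)=77
  15: ids {2, 3} → MAX(m.cost)=79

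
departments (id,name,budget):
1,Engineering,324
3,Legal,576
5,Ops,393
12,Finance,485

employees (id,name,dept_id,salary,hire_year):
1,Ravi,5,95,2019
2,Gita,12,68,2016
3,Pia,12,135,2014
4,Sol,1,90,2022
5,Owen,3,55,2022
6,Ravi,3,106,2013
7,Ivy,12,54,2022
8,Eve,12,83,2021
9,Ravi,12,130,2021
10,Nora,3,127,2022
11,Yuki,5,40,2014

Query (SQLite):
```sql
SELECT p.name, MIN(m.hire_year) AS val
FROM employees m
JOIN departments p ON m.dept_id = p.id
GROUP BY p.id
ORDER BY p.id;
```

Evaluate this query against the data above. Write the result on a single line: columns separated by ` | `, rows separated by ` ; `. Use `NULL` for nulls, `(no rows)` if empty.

Join each employees row to its departments via dept_id.
Group joined rows by departments.id; compute MIN(m.hire_year) per group.
  1: ids {4} → MIN(m.hire_year)=2022
  3: ids {5, 6, 10} → MIN(m.hire_year)=2013
  5: ids {1, 11} → MIN(m.hire_year)=2014
  12: ids {2, 3, 7, 8, 9} → MIN(m.hire_year)=2014

Engineering | 2022 ; Legal | 2013 ; Ops | 2014 ; Finance | 2014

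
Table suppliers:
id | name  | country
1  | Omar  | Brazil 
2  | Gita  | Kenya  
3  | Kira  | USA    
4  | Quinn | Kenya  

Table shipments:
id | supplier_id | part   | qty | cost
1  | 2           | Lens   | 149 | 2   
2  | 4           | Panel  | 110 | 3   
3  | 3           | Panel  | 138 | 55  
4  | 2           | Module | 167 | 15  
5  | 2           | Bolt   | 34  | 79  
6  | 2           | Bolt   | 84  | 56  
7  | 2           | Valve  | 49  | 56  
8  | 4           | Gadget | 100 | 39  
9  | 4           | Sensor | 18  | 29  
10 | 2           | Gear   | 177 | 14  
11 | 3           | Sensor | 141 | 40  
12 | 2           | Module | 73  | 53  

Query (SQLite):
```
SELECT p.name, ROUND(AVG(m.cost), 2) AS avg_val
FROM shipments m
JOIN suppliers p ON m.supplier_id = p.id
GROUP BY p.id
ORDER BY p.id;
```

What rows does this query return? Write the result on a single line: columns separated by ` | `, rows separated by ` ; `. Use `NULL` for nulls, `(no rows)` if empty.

Gita | 39.29 ; Kira | 47.5 ; Quinn | 23.67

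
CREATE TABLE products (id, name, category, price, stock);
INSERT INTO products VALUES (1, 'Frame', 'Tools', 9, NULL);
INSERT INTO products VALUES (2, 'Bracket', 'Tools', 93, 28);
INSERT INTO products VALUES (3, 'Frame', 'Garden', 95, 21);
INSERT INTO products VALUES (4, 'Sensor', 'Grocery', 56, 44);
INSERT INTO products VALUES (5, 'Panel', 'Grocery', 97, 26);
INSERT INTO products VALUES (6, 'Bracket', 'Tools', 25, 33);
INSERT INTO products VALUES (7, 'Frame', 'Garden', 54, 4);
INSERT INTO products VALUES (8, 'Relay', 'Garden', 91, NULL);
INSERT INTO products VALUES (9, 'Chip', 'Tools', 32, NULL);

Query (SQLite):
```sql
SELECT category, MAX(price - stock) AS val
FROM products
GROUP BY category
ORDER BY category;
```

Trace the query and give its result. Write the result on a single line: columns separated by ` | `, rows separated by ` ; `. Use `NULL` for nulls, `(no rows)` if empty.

Garden | 74 ; Grocery | 71 ; Tools | 65

For each row compute price - stock.
Group by category; take MAX of the expression per group.
  Garden: ids {3, 7, 8} → MAX(price - stock)=74
  Grocery: ids {4, 5} → MAX(price - stock)=71
  Tools: ids {1, 2, 6, 9} → MAX(price - stock)=65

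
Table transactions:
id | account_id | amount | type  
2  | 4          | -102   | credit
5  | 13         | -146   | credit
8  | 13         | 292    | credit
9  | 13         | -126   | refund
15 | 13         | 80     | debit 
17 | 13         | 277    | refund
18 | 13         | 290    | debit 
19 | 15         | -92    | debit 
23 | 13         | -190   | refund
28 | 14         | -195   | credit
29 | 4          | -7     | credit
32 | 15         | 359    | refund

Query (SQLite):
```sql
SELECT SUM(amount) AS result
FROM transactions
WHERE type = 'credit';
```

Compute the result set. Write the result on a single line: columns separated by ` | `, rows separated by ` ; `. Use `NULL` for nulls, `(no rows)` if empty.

Rows where type='credit' → amount values: [-102, -146, 292, -195, -7].
SUM of non-NULL values = -158.

-158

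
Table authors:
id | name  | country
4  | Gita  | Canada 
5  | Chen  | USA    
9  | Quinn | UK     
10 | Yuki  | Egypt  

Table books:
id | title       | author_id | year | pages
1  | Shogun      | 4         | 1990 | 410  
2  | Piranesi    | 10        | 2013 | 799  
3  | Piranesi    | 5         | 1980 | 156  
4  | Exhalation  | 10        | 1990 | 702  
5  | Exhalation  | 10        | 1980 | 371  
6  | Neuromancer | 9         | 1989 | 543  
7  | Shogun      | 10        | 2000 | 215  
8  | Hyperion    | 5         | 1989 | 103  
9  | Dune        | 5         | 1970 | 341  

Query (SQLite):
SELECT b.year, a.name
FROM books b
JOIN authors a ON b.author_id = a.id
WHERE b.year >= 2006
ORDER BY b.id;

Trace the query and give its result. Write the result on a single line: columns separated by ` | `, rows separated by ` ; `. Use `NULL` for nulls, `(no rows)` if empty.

2013 | Yuki

Each books row matches the authors row where author_id = authors.id.
Then keep rows with b.year >= 2006.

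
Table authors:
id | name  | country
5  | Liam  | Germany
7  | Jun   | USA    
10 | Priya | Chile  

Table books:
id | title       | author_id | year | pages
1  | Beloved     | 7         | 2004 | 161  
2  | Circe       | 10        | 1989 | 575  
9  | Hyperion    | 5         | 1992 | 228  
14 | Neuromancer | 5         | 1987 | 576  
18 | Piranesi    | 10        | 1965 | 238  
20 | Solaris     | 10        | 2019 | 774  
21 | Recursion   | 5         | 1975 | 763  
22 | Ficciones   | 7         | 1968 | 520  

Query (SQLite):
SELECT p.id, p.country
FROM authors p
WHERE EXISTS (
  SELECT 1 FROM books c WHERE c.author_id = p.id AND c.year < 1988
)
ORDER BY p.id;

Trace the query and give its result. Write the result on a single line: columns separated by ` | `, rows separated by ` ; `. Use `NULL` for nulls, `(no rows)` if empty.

For each authors row, check whether any books with matching author_id has year < 1988.
Keep rows where that is true.

5 | Germany ; 7 | USA ; 10 | Chile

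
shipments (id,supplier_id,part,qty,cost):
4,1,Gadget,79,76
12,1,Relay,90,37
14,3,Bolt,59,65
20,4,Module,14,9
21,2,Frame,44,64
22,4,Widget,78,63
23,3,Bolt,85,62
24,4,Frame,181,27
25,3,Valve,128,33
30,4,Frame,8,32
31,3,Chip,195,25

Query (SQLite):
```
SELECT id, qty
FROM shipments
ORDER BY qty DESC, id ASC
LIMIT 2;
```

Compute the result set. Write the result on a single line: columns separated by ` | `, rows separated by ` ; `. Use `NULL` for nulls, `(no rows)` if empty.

31 | 195 ; 24 | 181

Sort by qty desc, tiebreak id asc: (195, id=31), (181, id=24), (128, id=25), (90, id=12), (85, id=23) …. Take first 2.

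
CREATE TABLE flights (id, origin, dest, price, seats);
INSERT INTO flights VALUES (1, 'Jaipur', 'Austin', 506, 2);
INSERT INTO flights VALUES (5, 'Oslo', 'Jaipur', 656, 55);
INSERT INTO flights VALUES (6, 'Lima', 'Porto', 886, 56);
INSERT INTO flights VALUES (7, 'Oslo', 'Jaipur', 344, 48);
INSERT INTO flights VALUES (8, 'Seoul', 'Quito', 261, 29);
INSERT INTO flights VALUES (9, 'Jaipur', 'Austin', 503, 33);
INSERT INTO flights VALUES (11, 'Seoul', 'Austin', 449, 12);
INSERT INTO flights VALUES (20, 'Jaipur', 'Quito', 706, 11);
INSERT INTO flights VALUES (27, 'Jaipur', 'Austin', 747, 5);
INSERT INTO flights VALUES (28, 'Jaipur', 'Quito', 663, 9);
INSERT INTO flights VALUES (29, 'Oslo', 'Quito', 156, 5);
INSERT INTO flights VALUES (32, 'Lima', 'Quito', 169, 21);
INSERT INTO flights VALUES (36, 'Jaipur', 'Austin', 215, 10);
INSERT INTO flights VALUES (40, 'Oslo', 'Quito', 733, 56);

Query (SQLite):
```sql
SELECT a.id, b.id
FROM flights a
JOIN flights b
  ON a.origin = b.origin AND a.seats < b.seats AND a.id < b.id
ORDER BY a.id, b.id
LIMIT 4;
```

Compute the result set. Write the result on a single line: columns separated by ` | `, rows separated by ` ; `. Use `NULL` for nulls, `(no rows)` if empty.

1 | 9 ; 1 | 20 ; 1 | 27 ; 1 | 28

Pairs (a,b) with same origin, a.seats < b.seats, a.id < b.id.
origin groups: Jaipur:{1,9,20,27,28,36} Lima:{6,32} Oslo:{5,7,29,40} Seoul:{8,11}
Ordered by (a.id, b.id); first 4.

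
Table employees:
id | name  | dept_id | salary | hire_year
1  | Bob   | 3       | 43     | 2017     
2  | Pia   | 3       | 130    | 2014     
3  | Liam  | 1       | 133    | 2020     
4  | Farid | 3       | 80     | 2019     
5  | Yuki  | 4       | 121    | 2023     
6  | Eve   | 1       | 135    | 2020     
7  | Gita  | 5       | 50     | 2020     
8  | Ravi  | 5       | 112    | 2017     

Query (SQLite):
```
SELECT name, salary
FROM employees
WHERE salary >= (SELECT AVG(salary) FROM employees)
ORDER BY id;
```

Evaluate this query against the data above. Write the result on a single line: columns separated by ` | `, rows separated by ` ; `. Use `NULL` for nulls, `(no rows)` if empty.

Pia | 130 ; Liam | 133 ; Yuki | 121 ; Eve | 135 ; Ravi | 112

Scalar subquery: AVG(salary) over all employees rows = 100.5.
Keep rows where salary >= that value.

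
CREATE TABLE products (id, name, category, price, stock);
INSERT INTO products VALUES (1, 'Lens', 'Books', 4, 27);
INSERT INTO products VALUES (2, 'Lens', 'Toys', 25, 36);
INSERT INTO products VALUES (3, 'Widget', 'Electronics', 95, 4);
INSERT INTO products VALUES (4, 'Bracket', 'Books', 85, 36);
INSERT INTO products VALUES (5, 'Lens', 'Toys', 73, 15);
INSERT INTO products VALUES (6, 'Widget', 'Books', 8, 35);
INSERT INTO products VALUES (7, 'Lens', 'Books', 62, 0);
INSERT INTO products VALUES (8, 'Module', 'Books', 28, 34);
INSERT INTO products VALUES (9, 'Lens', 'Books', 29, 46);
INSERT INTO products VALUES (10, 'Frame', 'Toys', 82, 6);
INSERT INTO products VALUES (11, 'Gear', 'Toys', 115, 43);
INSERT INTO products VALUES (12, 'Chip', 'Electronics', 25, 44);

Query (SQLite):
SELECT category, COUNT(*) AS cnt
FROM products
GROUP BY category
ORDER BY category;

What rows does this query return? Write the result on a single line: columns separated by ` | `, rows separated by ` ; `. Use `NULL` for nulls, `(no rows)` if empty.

Books | 6 ; Electronics | 2 ; Toys | 4

Partition products by category; compute COUNT(*) within each group.
  Books: ids {1, 4, 6, 7, 8, 9} → COUNT(*)=6
  Electronics: ids {3, 12} → COUNT(*)=2
  Toys: ids {2, 5, 10, 11} → COUNT(*)=4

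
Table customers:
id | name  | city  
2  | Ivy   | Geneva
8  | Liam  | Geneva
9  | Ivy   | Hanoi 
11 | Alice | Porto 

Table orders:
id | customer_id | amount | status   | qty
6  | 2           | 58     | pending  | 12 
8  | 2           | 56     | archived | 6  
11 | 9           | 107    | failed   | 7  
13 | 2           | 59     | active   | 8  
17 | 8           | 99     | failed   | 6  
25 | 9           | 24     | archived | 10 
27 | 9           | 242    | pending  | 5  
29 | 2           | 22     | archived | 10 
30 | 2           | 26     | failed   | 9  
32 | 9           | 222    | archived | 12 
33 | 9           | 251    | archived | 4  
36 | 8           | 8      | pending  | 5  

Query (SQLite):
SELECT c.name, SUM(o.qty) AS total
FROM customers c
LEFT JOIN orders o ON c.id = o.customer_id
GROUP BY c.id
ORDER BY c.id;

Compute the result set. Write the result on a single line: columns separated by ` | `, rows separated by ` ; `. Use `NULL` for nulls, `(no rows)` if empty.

Ivy | 45 ; Liam | 11 ; Ivy | 38 ; Alice | NULL

LEFT JOIN keeps every customers row; unmatched ones get NULL for orders columns.
Group by customers.id and compute SUM(o.qty). SUM over an all-NULL group is NULL.
  2: ids {6, 8, 13, 29, 30} → SUM(o.qty)=45
  8: ids {17, 36} → SUM(o.qty)=11
  9: ids {11, 25, 27, 32, 33} → SUM(o.qty)=38
  11: ids {—} → SUM(o.qty)=NULL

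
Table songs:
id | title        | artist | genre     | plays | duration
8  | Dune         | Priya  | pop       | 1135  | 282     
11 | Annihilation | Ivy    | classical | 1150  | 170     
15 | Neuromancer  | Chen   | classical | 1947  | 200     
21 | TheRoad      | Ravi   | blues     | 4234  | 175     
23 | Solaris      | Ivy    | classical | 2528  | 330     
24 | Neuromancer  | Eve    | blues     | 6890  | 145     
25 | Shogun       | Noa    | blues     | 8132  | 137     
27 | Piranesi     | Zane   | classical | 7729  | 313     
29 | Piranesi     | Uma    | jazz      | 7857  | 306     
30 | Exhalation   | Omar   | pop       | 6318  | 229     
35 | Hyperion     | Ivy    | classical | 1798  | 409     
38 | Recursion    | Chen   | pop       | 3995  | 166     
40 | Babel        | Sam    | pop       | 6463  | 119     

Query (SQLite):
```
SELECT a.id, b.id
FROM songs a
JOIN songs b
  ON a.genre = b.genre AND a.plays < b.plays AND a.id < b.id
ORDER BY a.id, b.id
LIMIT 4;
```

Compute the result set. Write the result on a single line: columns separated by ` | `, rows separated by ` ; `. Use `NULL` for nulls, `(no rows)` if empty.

Pairs (a,b) with same genre, a.plays < b.plays, a.id < b.id.
genre groups: blues:{21,24,25} classical:{11,15,23,27,35} jazz:{29} pop:{8,30,38,40}
Ordered by (a.id, b.id); first 4.

8 | 30 ; 8 | 38 ; 8 | 40 ; 11 | 15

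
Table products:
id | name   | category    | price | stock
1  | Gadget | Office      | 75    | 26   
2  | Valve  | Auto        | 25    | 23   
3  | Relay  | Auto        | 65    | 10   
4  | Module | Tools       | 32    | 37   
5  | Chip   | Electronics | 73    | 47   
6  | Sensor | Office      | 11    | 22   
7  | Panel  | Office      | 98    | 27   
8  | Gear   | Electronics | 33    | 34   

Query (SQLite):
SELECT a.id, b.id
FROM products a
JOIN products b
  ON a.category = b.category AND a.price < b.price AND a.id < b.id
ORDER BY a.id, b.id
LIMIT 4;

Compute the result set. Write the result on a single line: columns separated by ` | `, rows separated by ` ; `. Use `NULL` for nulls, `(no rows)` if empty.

Pairs (a,b) with same category, a.price < b.price, a.id < b.id.
category groups: Auto:{2,3} Electronics:{5,8} Office:{1,6,7} Tools:{4}
Ordered by (a.id, b.id); first 4.

1 | 7 ; 2 | 3 ; 6 | 7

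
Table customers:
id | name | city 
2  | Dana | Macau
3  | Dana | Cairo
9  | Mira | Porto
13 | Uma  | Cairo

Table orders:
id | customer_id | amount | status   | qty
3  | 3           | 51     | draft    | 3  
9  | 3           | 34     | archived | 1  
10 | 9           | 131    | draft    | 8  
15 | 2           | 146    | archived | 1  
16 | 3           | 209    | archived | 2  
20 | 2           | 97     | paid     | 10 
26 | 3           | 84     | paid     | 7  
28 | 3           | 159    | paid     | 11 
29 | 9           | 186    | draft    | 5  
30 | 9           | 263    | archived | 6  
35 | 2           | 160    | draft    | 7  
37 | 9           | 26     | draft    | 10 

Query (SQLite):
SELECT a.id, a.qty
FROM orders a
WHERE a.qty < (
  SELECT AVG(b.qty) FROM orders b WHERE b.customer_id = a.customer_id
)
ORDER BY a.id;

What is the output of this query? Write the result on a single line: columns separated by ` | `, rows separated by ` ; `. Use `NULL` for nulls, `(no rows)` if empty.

For each orders row a, compute AVG(qty) over rows sharing a.customer_id.
Keep row a if a.qty < that per-group AVG.
  customer_id=2: AVG(qty) = 6.0
  customer_id=3: AVG(qty) = 4.8
  customer_id=9: AVG(qty) = 7.25

3 | 3 ; 9 | 1 ; 15 | 1 ; 16 | 2 ; 29 | 5 ; 30 | 6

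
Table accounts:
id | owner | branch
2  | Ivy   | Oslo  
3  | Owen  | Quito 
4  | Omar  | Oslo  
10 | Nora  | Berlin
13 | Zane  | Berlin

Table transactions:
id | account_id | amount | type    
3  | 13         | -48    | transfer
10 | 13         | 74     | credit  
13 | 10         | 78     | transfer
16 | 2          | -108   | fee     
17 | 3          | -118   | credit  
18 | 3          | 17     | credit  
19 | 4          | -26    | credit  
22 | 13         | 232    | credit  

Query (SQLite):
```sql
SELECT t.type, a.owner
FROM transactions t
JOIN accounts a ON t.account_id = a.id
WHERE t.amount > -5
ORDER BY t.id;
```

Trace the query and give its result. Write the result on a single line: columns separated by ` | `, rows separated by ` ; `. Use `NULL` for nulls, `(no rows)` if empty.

Each transactions row matches the accounts row where account_id = accounts.id.
Then keep rows with t.amount > -5.

credit | Zane ; transfer | Nora ; credit | Owen ; credit | Zane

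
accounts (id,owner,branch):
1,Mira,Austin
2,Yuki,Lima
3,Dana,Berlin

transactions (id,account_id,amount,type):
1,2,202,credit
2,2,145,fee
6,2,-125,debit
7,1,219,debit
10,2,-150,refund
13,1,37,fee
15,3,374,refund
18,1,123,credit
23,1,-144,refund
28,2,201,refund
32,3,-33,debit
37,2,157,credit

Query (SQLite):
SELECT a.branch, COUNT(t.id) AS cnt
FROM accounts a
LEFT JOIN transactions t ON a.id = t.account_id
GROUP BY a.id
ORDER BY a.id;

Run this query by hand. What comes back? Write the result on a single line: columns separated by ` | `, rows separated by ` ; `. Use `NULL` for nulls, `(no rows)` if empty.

LEFT JOIN keeps every accounts row; unmatched ones get NULL for transactions columns.
Group by accounts.id and compute COUNT(t.id). COUNT(col) of an all-NULL group is 0.
  1: ids {7, 13, 18, 23} → COUNT(t.id)=4
  2: ids {1, 2, 6, 10, 28, 37} → COUNT(t.id)=6
  3: ids {15, 32} → COUNT(t.id)=2

Austin | 4 ; Lima | 6 ; Berlin | 2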